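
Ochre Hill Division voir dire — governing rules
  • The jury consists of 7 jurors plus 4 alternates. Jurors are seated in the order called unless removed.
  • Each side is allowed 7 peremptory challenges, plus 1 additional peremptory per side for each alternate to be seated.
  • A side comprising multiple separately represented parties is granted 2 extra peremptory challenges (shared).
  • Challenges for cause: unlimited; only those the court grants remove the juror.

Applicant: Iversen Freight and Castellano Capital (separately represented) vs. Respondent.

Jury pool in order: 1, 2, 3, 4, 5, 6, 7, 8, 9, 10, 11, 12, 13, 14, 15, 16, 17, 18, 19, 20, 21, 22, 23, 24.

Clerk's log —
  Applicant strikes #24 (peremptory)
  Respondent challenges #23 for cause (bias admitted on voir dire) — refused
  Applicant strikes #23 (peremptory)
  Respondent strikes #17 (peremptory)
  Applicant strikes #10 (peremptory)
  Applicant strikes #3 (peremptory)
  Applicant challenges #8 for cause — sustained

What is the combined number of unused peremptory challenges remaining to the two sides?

Applicant allotment: 7 base + 1 × 4 alternates + 2 multi-party = 13. Respondent allotment: 7 base + 1 × 4 alternates = 11.
Applicant peremptories used: #24, #23, #10, #3 — 4 (the for-cause on #8 doesn't count).
Respondent peremptories used: #17 — 1 (the for-cause on #23 doesn't count).
Remaining: (13 − 4) + (11 − 1) = 19.

19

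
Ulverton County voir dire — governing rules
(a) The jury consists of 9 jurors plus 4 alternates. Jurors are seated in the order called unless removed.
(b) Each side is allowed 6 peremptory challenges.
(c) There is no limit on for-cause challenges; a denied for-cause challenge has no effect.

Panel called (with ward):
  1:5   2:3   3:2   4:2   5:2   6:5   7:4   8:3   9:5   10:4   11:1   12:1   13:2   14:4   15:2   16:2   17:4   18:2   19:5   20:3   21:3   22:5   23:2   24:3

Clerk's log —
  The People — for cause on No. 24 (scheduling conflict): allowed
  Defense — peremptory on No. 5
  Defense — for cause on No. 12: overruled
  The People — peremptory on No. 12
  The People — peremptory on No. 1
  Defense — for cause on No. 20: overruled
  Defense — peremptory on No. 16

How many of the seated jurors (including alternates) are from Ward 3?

Removed: #1, #5, #12, #16, #24.
Seated (13 incl. alternates): #2, #3, #4, #6, #7, #8, #9, #10, #11, #13, #14, #15, #17.
Of those, in Ward 3: #2, #8 → 2.

2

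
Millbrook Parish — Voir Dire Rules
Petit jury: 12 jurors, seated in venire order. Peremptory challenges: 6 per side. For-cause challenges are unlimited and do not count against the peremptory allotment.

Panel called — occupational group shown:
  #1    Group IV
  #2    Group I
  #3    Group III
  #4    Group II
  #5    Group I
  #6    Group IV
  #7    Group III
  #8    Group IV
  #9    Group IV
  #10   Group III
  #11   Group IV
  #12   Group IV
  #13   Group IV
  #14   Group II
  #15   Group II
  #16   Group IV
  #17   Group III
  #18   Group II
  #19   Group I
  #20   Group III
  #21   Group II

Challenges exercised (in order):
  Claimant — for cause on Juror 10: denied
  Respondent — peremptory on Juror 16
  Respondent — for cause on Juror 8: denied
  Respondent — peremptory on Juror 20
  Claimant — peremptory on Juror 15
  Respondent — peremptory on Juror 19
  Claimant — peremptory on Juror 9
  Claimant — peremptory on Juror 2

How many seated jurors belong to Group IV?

6

Removed: #2, #9, #15, #16, #19, #20.
Seated jurors 1–12: #1, #3, #4, #5, #6, #7, #8, #10, #11, #12, #13, #14.
Of those, in Group IV: #1, #6, #8, #11, #12, #13 → 6.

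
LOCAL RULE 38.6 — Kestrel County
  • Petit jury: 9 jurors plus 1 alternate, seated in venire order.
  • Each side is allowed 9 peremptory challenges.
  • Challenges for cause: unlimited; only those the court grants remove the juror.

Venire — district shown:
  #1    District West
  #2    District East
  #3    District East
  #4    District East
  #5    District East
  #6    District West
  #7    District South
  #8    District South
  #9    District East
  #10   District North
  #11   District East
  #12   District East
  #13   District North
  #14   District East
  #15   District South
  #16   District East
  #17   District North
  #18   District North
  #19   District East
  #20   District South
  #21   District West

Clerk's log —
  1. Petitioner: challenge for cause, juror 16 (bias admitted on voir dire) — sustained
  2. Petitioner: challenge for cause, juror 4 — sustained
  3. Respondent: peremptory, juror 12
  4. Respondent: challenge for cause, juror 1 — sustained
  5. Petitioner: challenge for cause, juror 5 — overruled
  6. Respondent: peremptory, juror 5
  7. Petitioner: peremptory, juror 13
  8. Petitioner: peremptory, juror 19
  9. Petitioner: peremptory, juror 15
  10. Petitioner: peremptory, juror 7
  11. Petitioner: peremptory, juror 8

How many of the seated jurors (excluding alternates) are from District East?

5

Removed: #1, #4, #5, #7, #8, #12, #13, #15, #16, #19.
Seated jurors 1–9: #2, #3, #6, #9, #10, #11, #14, #17, #18 (alternates #20 not counted).
Of those, in District East: #2, #3, #9, #11, #14 → 5.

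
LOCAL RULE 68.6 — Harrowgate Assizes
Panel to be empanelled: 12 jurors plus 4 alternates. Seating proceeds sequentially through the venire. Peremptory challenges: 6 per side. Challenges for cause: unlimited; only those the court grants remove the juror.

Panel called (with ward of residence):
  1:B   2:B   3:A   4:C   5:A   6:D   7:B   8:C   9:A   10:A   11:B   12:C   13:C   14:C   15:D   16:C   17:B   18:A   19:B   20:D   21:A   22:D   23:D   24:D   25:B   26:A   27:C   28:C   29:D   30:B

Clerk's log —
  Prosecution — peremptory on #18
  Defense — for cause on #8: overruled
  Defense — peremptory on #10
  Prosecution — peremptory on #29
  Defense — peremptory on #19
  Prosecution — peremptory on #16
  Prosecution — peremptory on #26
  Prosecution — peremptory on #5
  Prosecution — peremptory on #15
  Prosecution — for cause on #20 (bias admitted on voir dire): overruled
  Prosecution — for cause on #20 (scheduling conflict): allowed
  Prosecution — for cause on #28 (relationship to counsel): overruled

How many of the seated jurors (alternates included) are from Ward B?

5

Removed: #5, #10, #15, #16, #18, #19, #20, #26, #29.
Seated (16 incl. alternates): #1, #2, #3, #4, #6, #7, #8, #9, #11, #12, #13, #14, #17, #21, #22, #23.
Of those, in Ward B: #1, #2, #7, #11, #17 → 5.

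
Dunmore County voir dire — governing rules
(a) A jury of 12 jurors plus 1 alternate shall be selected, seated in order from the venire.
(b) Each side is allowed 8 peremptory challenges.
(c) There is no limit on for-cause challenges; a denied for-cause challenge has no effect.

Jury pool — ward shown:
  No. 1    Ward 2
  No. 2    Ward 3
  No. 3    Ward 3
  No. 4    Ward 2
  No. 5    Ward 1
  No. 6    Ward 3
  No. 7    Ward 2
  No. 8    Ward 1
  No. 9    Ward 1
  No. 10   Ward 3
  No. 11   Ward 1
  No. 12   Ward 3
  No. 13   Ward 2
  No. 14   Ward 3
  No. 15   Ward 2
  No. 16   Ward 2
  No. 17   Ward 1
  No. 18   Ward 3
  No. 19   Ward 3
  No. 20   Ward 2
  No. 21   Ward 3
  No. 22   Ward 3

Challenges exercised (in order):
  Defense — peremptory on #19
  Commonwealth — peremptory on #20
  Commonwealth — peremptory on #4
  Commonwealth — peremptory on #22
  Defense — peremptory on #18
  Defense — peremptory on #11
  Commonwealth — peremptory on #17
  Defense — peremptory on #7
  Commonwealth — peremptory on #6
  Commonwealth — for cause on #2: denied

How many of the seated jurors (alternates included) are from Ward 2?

4

Removed: #4, #6, #7, #11, #17, #18, #19, #20, #22.
Seated (13 incl. alternates): #1, #2, #3, #5, #8, #9, #10, #12, #13, #14, #15, #16, #21.
Of those, in Ward 2: #1, #13, #15, #16 → 4.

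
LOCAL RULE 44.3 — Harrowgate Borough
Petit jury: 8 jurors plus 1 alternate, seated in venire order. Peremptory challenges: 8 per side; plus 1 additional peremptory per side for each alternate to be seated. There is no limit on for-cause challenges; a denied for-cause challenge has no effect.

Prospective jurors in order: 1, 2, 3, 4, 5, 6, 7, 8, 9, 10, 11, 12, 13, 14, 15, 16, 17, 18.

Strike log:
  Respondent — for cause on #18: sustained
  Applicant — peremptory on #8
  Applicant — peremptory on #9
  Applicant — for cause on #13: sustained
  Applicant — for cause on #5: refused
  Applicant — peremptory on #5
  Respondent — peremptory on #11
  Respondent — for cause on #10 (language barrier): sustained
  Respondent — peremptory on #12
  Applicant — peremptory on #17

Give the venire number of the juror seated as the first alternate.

16

Removed: #5, #8, #9, #10, #11, #12, #13, #17, #18.
Seating in order: seats 1–8 → #1, #2, #3, #4, #6, #7, #14, #15; alternates → #16.
So alternate 1 is #16.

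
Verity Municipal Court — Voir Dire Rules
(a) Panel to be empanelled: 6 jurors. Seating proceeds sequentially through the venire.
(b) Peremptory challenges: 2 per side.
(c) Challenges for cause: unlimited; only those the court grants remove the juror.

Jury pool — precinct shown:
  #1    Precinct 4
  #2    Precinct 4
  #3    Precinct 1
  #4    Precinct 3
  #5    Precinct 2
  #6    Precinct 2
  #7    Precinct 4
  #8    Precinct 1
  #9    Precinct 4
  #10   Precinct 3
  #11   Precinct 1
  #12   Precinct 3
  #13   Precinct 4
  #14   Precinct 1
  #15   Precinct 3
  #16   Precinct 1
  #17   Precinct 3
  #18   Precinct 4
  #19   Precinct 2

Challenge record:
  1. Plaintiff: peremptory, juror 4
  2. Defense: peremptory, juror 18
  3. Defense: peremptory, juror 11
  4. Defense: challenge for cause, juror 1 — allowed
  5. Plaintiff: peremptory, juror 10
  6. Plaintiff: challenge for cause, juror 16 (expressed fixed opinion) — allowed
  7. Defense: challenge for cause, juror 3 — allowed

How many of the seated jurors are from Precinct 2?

Removed: #1, #3, #4, #10, #11, #16, #18.
Seated jurors 1–6: #2, #5, #6, #7, #8, #9.
Of those, in Precinct 2: #5, #6 → 2.

2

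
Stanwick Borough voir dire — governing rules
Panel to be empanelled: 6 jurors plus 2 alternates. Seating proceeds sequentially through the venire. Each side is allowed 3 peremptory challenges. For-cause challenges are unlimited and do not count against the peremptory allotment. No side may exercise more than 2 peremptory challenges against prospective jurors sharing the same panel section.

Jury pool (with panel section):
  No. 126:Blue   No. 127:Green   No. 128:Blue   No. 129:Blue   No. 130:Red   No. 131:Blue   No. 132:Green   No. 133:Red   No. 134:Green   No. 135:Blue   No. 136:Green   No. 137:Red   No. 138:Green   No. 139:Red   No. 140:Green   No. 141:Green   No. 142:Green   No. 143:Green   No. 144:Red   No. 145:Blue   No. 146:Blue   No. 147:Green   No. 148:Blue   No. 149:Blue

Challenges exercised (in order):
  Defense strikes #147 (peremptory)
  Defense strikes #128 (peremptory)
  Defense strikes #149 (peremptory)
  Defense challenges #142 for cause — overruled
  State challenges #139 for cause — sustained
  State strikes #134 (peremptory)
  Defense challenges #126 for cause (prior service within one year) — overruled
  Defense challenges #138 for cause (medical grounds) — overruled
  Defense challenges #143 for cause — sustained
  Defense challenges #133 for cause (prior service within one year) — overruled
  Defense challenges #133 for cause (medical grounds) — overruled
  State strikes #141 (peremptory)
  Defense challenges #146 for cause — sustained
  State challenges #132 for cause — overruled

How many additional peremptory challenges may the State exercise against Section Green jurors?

0

State peremptories so far: #134, #141 — 2 of 3 used, 1 left overall.
Against Section Green: #134, #141 — 2 used; per-section cap 2 leaves 0.
Binding limit: min(1, 0) = 0.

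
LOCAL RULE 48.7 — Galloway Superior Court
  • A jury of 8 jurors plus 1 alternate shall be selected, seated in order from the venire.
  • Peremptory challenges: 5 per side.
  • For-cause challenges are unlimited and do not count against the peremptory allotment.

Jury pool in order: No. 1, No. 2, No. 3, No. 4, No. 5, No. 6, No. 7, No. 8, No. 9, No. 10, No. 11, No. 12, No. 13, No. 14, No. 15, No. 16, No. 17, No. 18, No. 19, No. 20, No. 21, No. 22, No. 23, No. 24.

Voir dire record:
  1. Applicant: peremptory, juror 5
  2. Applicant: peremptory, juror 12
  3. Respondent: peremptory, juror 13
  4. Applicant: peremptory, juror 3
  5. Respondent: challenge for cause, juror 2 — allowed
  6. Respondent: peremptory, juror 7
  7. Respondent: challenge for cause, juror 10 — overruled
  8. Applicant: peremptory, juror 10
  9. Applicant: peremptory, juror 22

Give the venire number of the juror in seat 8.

15

Removed: #2, #3, #5, #7, #10, #12, #13, #22.
Seating in order: seats 1–8 → #1, #4, #6, #8, #9, #11, #14, #15; alternates → #16.
So seat 8 is #15.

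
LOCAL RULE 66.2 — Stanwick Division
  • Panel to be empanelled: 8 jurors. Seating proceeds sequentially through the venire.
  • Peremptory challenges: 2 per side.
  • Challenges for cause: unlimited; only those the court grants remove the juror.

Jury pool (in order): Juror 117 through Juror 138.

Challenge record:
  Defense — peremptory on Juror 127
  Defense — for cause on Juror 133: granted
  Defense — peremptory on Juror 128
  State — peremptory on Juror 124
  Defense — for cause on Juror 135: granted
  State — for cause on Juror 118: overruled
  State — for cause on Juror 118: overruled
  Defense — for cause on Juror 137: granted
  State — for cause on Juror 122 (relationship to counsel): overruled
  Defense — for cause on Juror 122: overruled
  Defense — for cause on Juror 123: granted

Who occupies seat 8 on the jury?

126

Removed: #123, #124, #127, #128, #133, #135, #137. (#118, #122 stay — for-cause denied.)
Filling seats in venire order through position 8: #117, #118, #119, #120, #121, #122, #125, #126.
So seat 8 is #126.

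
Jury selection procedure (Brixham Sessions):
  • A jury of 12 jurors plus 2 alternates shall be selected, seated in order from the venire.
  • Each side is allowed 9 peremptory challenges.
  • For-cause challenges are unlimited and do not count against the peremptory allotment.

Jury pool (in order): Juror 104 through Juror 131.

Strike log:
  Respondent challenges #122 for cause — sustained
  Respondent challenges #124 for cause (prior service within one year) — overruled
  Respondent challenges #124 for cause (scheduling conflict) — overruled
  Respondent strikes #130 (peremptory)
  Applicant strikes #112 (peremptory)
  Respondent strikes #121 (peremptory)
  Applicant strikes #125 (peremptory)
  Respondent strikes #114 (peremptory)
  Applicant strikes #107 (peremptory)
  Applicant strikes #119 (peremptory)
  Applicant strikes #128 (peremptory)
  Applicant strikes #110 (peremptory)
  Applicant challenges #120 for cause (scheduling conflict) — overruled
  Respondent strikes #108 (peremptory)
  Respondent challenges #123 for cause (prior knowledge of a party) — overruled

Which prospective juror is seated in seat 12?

Removed: #107, #108, #110, #112, #114, #119, #121, #122, #125, #128, #130. (#120, #123, #124 stay — for-cause denied.)
Seating in order: seats 1–12 → #104, #105, #106, #109, #111, #113, #115, #116, #117, #118, #120, #123; alternates → #124, #126.
So seat 12 is #123.

123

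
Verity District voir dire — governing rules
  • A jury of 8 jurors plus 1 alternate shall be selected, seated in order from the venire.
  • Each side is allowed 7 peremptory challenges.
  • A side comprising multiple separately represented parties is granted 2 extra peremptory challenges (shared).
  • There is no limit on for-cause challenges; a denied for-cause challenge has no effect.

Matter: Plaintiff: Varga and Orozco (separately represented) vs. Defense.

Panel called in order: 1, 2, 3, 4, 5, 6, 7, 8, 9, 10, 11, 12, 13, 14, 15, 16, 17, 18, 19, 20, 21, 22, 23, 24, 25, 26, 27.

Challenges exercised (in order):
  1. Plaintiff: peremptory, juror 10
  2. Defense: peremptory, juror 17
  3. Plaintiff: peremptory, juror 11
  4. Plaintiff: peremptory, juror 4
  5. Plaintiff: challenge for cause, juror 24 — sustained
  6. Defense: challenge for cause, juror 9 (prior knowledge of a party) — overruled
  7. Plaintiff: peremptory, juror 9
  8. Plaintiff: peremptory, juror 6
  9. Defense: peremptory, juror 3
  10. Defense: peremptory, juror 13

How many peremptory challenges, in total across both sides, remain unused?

Plaintiff allotment: 7 base + 2 multi-party = 9. Defense allotment: 7.
Plaintiff peremptories used: #10, #11, #4, #9, #6 — 5 (the for-cause on #24 doesn't count).
Defense peremptories used: #17, #3, #13 — 3 (the for-cause on #9 doesn't count).
Remaining: (9 − 5) + (7 − 3) = 8.

8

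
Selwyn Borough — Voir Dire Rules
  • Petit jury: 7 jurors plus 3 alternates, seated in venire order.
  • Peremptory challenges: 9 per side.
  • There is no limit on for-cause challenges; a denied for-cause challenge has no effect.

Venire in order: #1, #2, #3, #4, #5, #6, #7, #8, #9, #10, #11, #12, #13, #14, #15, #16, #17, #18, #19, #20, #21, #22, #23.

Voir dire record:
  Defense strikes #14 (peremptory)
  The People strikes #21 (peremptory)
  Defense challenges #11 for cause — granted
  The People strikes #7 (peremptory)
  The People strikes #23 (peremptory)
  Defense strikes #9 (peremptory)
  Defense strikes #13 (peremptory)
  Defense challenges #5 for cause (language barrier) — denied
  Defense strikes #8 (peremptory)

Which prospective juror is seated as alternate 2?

15

Removed: #7, #8, #9, #11, #13, #14, #21, #23. (#5 stays — for-cause denied.)
Seating in order: seats 1–7 → #1, #2, #3, #4, #5, #6, #10; alternates → #12, #15, #16.
So alternate 2 is #15.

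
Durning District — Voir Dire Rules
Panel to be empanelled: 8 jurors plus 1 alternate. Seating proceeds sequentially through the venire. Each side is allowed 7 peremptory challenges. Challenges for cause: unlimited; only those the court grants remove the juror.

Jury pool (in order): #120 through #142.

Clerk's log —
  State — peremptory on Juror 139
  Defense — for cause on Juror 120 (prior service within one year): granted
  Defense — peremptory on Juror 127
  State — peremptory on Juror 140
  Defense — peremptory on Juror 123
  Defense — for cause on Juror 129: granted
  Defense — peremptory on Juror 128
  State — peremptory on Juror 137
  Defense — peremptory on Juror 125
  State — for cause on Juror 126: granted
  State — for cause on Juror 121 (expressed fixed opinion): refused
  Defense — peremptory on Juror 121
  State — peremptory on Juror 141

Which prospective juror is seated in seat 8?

135

Removed: #120, #121, #123, #125, #126, #127, #128, #129, #137, #139, #140, #141.
Filling seats in venire order through position 8: #122, #124, #130, #131, #132, #133, #134, #135.
So seat 8 is #135.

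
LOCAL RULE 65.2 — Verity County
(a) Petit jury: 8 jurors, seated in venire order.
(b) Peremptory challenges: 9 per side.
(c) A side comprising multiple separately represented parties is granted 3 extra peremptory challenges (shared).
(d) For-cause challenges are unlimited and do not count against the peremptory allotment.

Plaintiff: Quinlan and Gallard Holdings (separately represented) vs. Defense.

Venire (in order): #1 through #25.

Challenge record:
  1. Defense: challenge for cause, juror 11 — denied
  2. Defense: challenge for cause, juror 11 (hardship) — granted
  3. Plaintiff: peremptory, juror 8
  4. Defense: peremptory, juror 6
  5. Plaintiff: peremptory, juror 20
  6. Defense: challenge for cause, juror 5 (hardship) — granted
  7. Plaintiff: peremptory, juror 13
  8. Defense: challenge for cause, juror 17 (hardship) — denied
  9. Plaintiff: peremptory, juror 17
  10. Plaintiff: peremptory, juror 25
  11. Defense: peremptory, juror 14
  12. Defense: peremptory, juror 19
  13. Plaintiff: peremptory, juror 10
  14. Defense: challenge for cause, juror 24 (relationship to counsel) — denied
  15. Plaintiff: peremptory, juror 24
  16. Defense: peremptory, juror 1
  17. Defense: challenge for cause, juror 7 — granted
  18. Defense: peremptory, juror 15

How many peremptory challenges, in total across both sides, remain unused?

Plaintiff allotment: 9 base + 3 multi-party = 12. Defense allotment: 9.
Plaintiff peremptories used: #8, #20, #13, #17, #25, #10, #24 — 7.
Defense peremptories used: #6, #14, #19, #1, #15 — 5 (for-cause on #11, #11, #5, #17, #24, #7 don't count).
Remaining: (12 − 7) + (9 − 5) = 9.

9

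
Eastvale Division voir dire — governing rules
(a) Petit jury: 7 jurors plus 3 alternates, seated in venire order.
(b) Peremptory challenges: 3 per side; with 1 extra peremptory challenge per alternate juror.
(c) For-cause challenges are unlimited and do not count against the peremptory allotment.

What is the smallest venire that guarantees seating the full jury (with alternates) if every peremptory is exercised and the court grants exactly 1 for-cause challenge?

Seats to fill: 7 + 3 alternates = 10.
Peremptories: 3 + 1×3 = 6 per side × 2 sides = 12.
For-cause removals: 1.
Minimum venire: 10 + 12 + 1 = 23.

23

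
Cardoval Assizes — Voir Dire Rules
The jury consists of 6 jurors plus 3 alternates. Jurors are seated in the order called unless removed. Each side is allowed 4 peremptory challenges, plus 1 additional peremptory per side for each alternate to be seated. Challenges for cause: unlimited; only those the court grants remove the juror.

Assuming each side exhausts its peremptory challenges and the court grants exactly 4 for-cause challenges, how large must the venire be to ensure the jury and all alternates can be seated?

Seats to fill: 6 + 3 alternates = 9.
Peremptories: 4 + 1×3 = 7 per side × 2 sides = 14.
For-cause removals: 4.
Minimum venire: 9 + 14 + 4 = 27.

27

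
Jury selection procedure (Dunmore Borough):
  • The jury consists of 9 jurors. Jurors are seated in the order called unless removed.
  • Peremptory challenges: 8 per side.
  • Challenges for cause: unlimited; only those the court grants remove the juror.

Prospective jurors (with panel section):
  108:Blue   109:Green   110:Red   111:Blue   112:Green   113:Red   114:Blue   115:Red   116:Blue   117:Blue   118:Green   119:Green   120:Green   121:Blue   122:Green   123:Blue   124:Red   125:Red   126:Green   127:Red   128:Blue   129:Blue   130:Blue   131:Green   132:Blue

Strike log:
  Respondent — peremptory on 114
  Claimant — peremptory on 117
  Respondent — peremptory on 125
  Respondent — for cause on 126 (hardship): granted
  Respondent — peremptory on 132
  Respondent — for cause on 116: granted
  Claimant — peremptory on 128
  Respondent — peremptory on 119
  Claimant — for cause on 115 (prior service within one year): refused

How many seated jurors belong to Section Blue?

2

Removed: #114, #116, #117, #119, #125, #126, #128, #132.
Seated jurors 1–9: #108, #109, #110, #111, #112, #113, #115, #118, #120.
Of those, in Section Blue: #108, #111 → 2.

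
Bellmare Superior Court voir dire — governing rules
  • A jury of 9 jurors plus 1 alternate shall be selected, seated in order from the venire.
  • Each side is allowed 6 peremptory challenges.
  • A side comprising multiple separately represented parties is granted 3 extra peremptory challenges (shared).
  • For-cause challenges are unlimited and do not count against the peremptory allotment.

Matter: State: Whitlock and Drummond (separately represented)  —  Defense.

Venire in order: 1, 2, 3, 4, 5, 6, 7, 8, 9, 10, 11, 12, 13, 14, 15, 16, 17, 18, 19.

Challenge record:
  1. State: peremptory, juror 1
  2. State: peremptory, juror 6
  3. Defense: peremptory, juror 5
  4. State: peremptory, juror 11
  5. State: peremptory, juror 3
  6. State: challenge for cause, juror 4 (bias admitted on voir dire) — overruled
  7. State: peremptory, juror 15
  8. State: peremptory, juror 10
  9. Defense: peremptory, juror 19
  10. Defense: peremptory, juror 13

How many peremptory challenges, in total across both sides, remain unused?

State allotment: 6 base + 3 multi-party = 9. Defense allotment: 6.
State peremptories used: #1, #6, #11, #3, #15, #10 — 6 (the for-cause on #4 doesn't count).
Defense peremptories used: #5, #19, #13 — 3.
Remaining: (9 − 6) + (6 − 3) = 6.

6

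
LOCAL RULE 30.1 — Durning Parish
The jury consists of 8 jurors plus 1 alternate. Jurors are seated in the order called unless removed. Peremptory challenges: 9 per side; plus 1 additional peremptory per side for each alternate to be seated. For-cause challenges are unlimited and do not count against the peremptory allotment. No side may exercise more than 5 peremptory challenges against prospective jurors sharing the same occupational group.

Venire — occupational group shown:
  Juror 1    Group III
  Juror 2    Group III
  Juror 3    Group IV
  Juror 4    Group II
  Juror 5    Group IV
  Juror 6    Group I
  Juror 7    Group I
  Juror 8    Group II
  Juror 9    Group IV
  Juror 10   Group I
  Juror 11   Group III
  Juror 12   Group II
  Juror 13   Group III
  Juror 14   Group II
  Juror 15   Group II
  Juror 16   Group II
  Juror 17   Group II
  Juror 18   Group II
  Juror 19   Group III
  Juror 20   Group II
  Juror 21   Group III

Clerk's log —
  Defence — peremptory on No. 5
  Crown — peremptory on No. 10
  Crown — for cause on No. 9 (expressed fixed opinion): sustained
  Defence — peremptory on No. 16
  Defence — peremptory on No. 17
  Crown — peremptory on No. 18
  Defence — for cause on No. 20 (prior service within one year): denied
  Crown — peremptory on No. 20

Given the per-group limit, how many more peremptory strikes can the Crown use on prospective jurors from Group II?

Crown peremptories so far: #10, #18, #20 — 3 of 10 used, 7 left overall.
Against Group II: #18, #20 — 2 used; per-group cap 5 leaves 3.
Binding limit: min(7, 3) = 3.

3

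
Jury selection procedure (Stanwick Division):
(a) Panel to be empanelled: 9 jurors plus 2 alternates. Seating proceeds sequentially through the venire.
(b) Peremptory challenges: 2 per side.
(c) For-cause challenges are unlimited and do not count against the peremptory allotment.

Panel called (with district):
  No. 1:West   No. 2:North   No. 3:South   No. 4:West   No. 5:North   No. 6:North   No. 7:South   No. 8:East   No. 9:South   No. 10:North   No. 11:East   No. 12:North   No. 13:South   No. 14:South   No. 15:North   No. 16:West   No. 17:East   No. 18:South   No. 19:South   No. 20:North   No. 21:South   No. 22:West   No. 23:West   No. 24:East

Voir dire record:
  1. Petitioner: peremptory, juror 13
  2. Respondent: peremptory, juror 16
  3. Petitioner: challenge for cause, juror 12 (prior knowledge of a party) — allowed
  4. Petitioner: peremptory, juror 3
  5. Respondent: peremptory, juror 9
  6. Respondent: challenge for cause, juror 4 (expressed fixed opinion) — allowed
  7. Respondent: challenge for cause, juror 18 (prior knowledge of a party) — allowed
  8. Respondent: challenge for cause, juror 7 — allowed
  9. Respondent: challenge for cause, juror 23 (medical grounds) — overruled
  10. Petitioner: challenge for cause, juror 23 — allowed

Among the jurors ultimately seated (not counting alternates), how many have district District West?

1

Removed: #3, #4, #7, #9, #12, #13, #16, #18, #23.
Seated jurors 1–9: #1, #2, #5, #6, #8, #10, #11, #14, #15 (alternates #17, #19 not counted).
Of those, in District West: #1 → 1.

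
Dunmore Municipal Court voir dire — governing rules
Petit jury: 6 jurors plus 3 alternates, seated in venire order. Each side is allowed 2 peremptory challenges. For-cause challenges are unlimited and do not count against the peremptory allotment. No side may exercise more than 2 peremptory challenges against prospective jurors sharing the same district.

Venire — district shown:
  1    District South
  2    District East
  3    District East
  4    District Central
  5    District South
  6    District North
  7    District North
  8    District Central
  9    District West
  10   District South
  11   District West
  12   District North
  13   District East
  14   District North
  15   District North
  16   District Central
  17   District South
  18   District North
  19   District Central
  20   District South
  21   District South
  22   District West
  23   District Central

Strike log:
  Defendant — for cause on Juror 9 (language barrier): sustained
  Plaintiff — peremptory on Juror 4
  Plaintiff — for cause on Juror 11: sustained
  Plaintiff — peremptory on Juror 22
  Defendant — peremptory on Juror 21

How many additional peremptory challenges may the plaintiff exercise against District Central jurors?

0

Plaintiff peremptories so far: #4, #22 — 2 of 2 used, 0 left overall.
Against District Central: #4 — 1 used; per-district cap 2 leaves 1.
Binding limit: min(0, 1) = 0.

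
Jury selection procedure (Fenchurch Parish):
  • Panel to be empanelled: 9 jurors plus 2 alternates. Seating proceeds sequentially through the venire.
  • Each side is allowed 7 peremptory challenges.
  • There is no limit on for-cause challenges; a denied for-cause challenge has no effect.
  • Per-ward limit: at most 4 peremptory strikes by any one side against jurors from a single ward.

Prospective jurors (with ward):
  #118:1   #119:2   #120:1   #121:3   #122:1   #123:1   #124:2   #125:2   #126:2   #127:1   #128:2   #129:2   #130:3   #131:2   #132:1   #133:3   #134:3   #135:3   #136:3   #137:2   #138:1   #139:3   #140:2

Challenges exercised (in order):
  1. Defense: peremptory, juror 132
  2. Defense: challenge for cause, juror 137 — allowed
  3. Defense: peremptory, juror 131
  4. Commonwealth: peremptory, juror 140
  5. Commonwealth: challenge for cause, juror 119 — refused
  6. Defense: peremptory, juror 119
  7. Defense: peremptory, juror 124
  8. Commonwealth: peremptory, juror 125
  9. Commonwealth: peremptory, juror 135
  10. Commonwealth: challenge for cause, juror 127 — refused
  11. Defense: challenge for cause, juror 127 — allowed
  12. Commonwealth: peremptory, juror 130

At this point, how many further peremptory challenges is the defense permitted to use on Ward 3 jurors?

3

Defense peremptories so far: #132, #131, #119, #124 — 4 of 7 used, 3 left overall.
Against Ward 3: none yet — per-ward cap 4 leaves 4.
Binding limit: min(3, 4) = 3.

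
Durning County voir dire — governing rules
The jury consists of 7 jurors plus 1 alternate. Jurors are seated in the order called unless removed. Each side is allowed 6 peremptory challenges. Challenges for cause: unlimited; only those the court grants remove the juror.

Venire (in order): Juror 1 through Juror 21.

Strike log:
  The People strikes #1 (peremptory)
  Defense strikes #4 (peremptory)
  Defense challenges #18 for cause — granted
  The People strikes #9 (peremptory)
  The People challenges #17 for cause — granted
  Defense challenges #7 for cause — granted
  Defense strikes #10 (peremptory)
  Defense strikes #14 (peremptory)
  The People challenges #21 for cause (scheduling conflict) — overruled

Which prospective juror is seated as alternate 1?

Removed: #1, #4, #7, #9, #10, #14, #17, #18. (#21 stays — for-cause denied.)
Seating in order: seats 1–7 → #2, #3, #5, #6, #8, #11, #12; alternates → #13.
So alternate 1 is #13.

13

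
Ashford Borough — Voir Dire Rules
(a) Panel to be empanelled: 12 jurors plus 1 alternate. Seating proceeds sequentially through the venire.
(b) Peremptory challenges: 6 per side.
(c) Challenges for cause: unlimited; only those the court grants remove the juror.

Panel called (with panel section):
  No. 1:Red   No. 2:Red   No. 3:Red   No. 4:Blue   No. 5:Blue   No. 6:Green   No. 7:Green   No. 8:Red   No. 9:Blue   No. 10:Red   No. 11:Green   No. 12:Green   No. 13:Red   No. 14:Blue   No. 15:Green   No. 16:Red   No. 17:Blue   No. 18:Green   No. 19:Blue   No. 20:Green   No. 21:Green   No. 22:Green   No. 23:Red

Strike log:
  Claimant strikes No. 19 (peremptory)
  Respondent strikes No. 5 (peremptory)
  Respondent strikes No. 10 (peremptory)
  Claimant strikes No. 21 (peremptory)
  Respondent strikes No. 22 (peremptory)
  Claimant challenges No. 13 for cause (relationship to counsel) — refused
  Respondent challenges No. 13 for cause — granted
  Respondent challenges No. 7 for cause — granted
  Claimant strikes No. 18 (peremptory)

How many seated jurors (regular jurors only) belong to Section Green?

4

Removed: #5, #7, #10, #13, #18, #19, #21, #22.
Seated jurors 1–12: #1, #2, #3, #4, #6, #8, #9, #11, #12, #14, #15, #16 (alternates #17 not counted).
Of those, in Section Green: #6, #11, #12, #15 → 4.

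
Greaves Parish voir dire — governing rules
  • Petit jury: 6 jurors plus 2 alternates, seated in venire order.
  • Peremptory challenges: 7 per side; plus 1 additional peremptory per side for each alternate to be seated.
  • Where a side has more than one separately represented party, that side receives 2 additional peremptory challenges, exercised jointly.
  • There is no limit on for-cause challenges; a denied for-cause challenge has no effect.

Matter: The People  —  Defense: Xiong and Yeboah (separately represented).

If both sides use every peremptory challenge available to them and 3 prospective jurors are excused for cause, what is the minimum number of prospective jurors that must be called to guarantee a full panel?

31

Seats to fill: 6 + 2 alternates = 8.
Peremptories — The People: 7 + 1×2 = 9; Defense: 7 + 1×2 + 2 = 11; total 20.
For-cause removals: 3.
Minimum venire: 8 + 20 + 3 = 31.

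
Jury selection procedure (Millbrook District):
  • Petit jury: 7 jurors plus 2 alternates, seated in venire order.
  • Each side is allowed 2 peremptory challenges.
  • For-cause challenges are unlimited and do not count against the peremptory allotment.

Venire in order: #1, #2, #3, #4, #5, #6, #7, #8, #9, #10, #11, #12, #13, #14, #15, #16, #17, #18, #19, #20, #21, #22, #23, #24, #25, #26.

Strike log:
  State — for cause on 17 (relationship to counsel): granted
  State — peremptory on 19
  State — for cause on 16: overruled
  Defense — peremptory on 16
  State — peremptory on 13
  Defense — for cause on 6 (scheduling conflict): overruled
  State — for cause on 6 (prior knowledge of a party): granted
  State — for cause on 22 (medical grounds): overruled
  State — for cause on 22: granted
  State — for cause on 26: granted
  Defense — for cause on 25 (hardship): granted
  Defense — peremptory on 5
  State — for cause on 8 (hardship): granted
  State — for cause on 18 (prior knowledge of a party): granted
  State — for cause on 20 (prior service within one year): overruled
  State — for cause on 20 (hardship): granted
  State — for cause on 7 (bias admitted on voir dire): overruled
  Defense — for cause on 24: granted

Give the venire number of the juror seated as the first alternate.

11

Removed: #5, #6, #8, #13, #16, #17, #18, #19, #20, #22, #24, #25, #26. (#7 stays — for-cause denied.)
Filling seats in venire order through position 8: #1, #2, #3, #4, #7, #9, #10, #11.
So alternate 1 is #11.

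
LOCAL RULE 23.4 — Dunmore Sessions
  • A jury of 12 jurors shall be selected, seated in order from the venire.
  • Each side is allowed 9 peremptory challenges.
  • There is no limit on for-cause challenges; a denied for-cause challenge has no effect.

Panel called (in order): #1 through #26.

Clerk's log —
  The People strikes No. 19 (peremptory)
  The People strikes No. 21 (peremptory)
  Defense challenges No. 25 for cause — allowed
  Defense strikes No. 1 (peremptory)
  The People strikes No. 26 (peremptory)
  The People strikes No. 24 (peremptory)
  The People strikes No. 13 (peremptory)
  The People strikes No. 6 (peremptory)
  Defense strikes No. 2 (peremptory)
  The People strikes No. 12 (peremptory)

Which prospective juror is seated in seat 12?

17

Removed: #1, #2, #6, #12, #13, #19, #21, #24, #25, #26.
Seating in order: seats 1–12 → #3, #4, #5, #7, #8, #9, #10, #11, #14, #15, #16, #17.
So seat 12 is #17.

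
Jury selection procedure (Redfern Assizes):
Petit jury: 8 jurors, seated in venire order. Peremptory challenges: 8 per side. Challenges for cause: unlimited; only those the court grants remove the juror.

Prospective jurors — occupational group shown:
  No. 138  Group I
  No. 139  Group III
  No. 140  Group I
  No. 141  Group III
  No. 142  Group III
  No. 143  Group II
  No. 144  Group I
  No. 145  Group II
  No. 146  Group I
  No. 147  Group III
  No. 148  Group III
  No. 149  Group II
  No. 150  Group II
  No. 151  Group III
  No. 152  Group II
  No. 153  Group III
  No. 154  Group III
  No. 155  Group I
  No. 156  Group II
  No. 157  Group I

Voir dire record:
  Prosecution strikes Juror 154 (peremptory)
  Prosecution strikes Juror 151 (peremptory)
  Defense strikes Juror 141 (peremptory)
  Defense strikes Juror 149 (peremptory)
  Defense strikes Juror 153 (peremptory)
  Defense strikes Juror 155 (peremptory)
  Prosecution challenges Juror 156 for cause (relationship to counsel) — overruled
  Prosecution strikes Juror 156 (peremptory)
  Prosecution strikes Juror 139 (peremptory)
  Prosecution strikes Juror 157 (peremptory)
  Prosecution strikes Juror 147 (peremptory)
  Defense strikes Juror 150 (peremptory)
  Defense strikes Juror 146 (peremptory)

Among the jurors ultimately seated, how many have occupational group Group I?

3

Removed: #139, #141, #146, #147, #149, #150, #151, #153, #154, #155, #156, #157.
Seated jurors 1–8: #138, #140, #142, #143, #144, #145, #148, #152.
Of those, in Group I: #138, #140, #144 → 3.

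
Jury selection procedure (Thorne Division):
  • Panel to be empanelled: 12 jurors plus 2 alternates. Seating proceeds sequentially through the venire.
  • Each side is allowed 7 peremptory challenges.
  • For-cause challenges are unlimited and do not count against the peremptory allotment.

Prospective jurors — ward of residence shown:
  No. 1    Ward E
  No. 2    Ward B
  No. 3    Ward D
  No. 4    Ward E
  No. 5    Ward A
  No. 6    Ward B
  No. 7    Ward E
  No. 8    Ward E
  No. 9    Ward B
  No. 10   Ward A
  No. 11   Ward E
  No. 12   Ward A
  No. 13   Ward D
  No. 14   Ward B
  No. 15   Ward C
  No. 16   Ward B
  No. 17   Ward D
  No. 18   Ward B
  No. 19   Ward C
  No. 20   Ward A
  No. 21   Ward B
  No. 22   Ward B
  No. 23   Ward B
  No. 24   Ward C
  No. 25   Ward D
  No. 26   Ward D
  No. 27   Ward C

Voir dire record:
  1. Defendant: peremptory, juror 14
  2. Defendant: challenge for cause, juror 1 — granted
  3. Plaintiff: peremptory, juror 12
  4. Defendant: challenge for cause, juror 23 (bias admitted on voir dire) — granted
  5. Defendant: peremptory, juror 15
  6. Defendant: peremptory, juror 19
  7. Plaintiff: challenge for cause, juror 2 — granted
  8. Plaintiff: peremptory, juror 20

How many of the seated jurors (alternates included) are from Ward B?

Removed: #1, #2, #12, #14, #15, #19, #20, #23.
Seated (14 incl. alternates): #3, #4, #5, #6, #7, #8, #9, #10, #11, #13, #16, #17, #18, #21.
Of those, in Ward B: #6, #9, #16, #18, #21 → 5.

5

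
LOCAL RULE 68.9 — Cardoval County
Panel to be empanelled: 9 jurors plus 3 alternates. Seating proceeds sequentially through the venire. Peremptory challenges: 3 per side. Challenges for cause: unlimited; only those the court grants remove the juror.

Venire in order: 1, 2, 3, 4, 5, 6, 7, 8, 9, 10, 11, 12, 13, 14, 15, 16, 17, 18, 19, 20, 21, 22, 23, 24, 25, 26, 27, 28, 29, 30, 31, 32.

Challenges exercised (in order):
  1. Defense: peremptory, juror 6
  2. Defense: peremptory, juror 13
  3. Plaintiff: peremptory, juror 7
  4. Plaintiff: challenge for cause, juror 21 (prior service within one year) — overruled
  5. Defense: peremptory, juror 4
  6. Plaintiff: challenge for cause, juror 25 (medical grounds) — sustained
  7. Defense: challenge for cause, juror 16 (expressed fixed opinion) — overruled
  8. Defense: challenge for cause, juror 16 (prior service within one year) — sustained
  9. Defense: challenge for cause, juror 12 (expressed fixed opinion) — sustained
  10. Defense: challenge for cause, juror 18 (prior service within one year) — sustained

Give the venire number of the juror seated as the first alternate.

Removed: #4, #6, #7, #12, #13, #16, #18, #25. (#21 stays — for-cause denied.)
Seating in order: seats 1–9 → #1, #2, #3, #5, #8, #9, #10, #11, #14; alternates → #15, #17, #19.
So alternate 1 is #15.

15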